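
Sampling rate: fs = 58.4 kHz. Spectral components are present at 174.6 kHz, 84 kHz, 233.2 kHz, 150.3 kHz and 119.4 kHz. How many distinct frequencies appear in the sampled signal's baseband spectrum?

fs/2 = 29.2 kHz.
174.6 kHz mod fs = 57.8 kHz.
57.8 kHz > fs/2 = 29.2 kHz, folds to fs − 57.8 kHz = 0.6 kHz.
84 kHz mod fs = 25.6 kHz.
25.6 kHz ≤ fs/2 = 29.2 kHz, appears at 25.6 kHz.
233.2 kHz mod fs = 58 kHz.
58 kHz > fs/2 = 29.2 kHz, folds to fs − 58 kHz = 0.4 kHz.
150.3 kHz mod fs = 33.5 kHz.
33.5 kHz > fs/2 = 29.2 kHz, folds to fs − 33.5 kHz = 24.9 kHz.
119.4 kHz mod fs = 2.6 kHz.
2.6 kHz ≤ fs/2 = 29.2 kHz, appears at 2.6 kHz.
Distinct values: {0.4 kHz, 0.6 kHz, 2.6 kHz, 24.9 kHz, 25.6 kHz} → 5.

5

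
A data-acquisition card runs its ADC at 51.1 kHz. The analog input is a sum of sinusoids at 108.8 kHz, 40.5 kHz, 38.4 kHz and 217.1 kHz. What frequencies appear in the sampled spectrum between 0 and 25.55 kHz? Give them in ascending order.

6.6 kHz, 10.6 kHz, 12.7 kHz

fs/2 = 25.55 kHz.
108.8 kHz mod fs = 6.6 kHz.
6.6 kHz ≤ fs/2 = 25.55 kHz, appears at 6.6 kHz.
40.5 kHz > fs/2 = 25.55 kHz, folds to fs − 40.5 kHz = 10.6 kHz.
38.4 kHz > fs/2 = 25.55 kHz, folds to fs − 38.4 kHz = 12.7 kHz.
217.1 kHz mod fs = 12.7 kHz.
12.7 kHz ≤ fs/2 = 25.55 kHz, appears at 12.7 kHz.
Distinct values: {6.6 kHz, 10.6 kHz, 12.7 kHz}.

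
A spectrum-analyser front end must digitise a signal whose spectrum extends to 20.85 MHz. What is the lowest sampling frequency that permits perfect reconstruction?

41.7 MHz

Nyquist rate = 2 × 20.85 MHz = 41.7 MHz.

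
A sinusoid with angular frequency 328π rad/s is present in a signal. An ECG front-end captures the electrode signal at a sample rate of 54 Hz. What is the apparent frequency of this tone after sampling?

ω = 328π rad/s → f = ω/(2π) = 164 Hz.
164 Hz mod fs = 2 Hz.
2 Hz ≤ fs/2 = 27 Hz, appears at 2 Hz.

2 Hz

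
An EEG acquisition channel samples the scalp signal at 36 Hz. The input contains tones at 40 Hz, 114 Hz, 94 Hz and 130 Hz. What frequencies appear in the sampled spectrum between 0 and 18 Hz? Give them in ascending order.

fs/2 = 18 Hz.
40 Hz mod fs = 4 Hz.
4 Hz ≤ fs/2 = 18 Hz, appears at 4 Hz.
114 Hz mod fs = 6 Hz.
6 Hz ≤ fs/2 = 18 Hz, appears at 6 Hz.
94 Hz mod fs = 22 Hz.
22 Hz > fs/2 = 18 Hz, folds to fs − 22 Hz = 14 Hz.
130 Hz mod fs = 22 Hz.
22 Hz > fs/2 = 18 Hz, folds to fs − 22 Hz = 14 Hz.
Distinct values: {4 Hz, 6 Hz, 14 Hz}.

4 Hz, 6 Hz, 14 Hz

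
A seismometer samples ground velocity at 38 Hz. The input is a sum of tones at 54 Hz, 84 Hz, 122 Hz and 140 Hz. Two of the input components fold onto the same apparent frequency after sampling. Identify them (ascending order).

84 Hz, 122 Hz

fs/2 = 19 Hz.
54 Hz mod fs = 16 Hz.
16 Hz ≤ fs/2 = 19 Hz, appears at 16 Hz.
84 Hz mod fs = 8 Hz.
8 Hz ≤ fs/2 = 19 Hz, appears at 8 Hz.
122 Hz mod fs = 8 Hz.
8 Hz ≤ fs/2 = 19 Hz, appears at 8 Hz.
140 Hz mod fs = 26 Hz.
26 Hz > fs/2 = 19 Hz, folds to fs − 26 Hz = 12 Hz.
84 Hz and 122 Hz both map to 8 Hz.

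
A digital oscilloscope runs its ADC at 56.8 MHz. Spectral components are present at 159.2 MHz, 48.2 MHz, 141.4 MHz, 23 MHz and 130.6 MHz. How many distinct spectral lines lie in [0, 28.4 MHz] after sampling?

fs/2 = 28.4 MHz.
159.2 MHz mod fs = 45.6 MHz.
45.6 MHz > fs/2 = 28.4 MHz, folds to fs − 45.6 MHz = 11.2 MHz.
48.2 MHz > fs/2 = 28.4 MHz, folds to fs − 48.2 MHz = 8.6 MHz.
141.4 MHz mod fs = 27.8 MHz.
27.8 MHz ≤ fs/2 = 28.4 MHz, appears at 27.8 MHz.
23 MHz ≤ fs/2 = 28.4 MHz, passes unchanged.
130.6 MHz mod fs = 17 MHz.
17 MHz ≤ fs/2 = 28.4 MHz, appears at 17 MHz.
Distinct values: {8.6 MHz, 11.2 MHz, 17 MHz, 23 MHz, 27.8 MHz} → 5.

5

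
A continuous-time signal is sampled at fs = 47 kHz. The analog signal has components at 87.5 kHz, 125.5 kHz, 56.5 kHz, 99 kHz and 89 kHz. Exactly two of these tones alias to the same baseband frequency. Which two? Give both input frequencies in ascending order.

fs/2 = 23.5 kHz.
87.5 kHz mod fs = 40.5 kHz.
40.5 kHz > fs/2 = 23.5 kHz, folds to fs − 40.5 kHz = 6.5 kHz.
125.5 kHz mod fs = 31.5 kHz.
31.5 kHz > fs/2 = 23.5 kHz, folds to fs − 31.5 kHz = 15.5 kHz.
56.5 kHz mod fs = 9.5 kHz.
9.5 kHz ≤ fs/2 = 23.5 kHz, appears at 9.5 kHz.
99 kHz mod fs = 5 kHz.
5 kHz ≤ fs/2 = 23.5 kHz, appears at 5 kHz.
89 kHz mod fs = 42 kHz.
42 kHz > fs/2 = 23.5 kHz, folds to fs − 42 kHz = 5 kHz.
89 kHz and 99 kHz both map to 5 kHz.

89 kHz, 99 kHz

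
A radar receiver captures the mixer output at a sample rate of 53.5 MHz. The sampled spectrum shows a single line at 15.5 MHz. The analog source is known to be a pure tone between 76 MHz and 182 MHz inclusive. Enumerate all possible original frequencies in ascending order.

91.5 MHz, 122.5 MHz, 145 MHz, 176 MHz

Frequencies that alias to 15.5 MHz are k·fs ± 15.5 MHz for integer k ≥ 0.
k=0: 15.5 MHz.
k=1: 38 MHz, 69 MHz.
k=2: 91.5 MHz, 122.5 MHz.
k=3: 145 MHz, 176 MHz.
k=4: 198.5 MHz, 229.5 MHz.
Within [76 MHz, 182 MHz]: 91.5 MHz, 122.5 MHz, 145 MHz, 176 MHz.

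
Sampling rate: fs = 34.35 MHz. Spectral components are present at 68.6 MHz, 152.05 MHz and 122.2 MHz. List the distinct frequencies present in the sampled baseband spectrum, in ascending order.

fs/2 = 17.175 MHz.
68.6 MHz mod fs = 34.25 MHz.
34.25 MHz > fs/2 = 17.175 MHz, folds to fs − 34.25 MHz = 0.1 MHz.
152.05 MHz mod fs = 14.65 MHz.
14.65 MHz ≤ fs/2 = 17.175 MHz, appears at 14.65 MHz.
122.2 MHz mod fs = 19.15 MHz.
19.15 MHz > fs/2 = 17.175 MHz, folds to fs − 19.15 MHz = 15.2 MHz.
Distinct values: {0.1 MHz, 14.65 MHz, 15.2 MHz}.

0.1 MHz, 14.65 MHz, 15.2 MHz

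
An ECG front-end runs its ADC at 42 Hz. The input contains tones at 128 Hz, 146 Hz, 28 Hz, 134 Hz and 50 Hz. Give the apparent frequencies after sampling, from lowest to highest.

2 Hz, 8 Hz, 14 Hz, 20 Hz

fs/2 = 21 Hz.
128 Hz mod fs = 2 Hz.
2 Hz ≤ fs/2 = 21 Hz, appears at 2 Hz.
146 Hz mod fs = 20 Hz.
20 Hz ≤ fs/2 = 21 Hz, appears at 20 Hz.
28 Hz > fs/2 = 21 Hz, folds to fs − 28 Hz = 14 Hz.
134 Hz mod fs = 8 Hz.
8 Hz ≤ fs/2 = 21 Hz, appears at 8 Hz.
50 Hz mod fs = 8 Hz.
8 Hz ≤ fs/2 = 21 Hz, appears at 8 Hz.
Distinct values: {2 Hz, 8 Hz, 14 Hz, 20 Hz}.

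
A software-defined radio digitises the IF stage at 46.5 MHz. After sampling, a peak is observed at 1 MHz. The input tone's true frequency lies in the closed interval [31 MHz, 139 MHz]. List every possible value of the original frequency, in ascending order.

Frequencies that alias to 1 MHz are k·fs ± 1 MHz for integer k ≥ 0.
k=0: 1 MHz.
k=1: 45.5 MHz, 47.5 MHz.
k=2: 92 MHz, 94 MHz.
k=3: 138.5 MHz, 140.5 MHz.
k=4: 185 MHz, 187 MHz.
Within [31 MHz, 139 MHz]: 45.5 MHz, 47.5 MHz, 92 MHz, 94 MHz, 138.5 MHz.

45.5 MHz, 47.5 MHz, 92 MHz, 94 MHz, 138.5 MHz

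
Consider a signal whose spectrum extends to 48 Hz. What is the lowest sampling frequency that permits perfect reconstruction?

Nyquist rate = 2 × 48 Hz = 96 Hz.

96 Hz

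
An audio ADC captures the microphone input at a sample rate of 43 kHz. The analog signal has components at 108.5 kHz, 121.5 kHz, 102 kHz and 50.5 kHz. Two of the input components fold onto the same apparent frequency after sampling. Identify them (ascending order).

fs/2 = 21.5 kHz.
108.5 kHz mod fs = 22.5 kHz.
22.5 kHz > fs/2 = 21.5 kHz, folds to fs − 22.5 kHz = 20.5 kHz.
121.5 kHz mod fs = 35.5 kHz.
35.5 kHz > fs/2 = 21.5 kHz, folds to fs − 35.5 kHz = 7.5 kHz.
102 kHz mod fs = 16 kHz.
16 kHz ≤ fs/2 = 21.5 kHz, appears at 16 kHz.
50.5 kHz mod fs = 7.5 kHz.
7.5 kHz ≤ fs/2 = 21.5 kHz, appears at 7.5 kHz.
50.5 kHz and 121.5 kHz both map to 7.5 kHz.

50.5 kHz, 121.5 kHz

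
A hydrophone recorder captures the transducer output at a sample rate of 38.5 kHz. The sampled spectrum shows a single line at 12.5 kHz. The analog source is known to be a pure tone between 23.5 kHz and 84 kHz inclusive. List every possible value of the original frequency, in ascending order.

Frequencies that alias to 12.5 kHz are k·fs ± 12.5 kHz for integer k ≥ 0.
k=0: 12.5 kHz.
k=1: 26 kHz, 51 kHz.
k=2: 64.5 kHz, 89.5 kHz.
k=3: 103 kHz, 128 kHz.
Within [23.5 kHz, 84 kHz]: 26 kHz, 51 kHz, 64.5 kHz.

26 kHz, 51 kHz, 64.5 kHz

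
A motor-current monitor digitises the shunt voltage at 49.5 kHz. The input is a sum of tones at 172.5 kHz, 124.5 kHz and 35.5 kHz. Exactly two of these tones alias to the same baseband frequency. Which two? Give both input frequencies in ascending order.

fs/2 = 24.75 kHz.
172.5 kHz mod fs = 24 kHz.
24 kHz ≤ fs/2 = 24.75 kHz, appears at 24 kHz.
124.5 kHz mod fs = 25.5 kHz.
25.5 kHz > fs/2 = 24.75 kHz, folds to fs − 25.5 kHz = 24 kHz.
35.5 kHz > fs/2 = 24.75 kHz, folds to fs − 35.5 kHz = 14 kHz.
124.5 kHz and 172.5 kHz both map to 24 kHz.

124.5 kHz, 172.5 kHz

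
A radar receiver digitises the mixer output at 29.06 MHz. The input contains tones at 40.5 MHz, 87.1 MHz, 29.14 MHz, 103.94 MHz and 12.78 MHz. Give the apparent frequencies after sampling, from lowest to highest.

0.08 MHz, 11.44 MHz, 12.3 MHz, 12.78 MHz

fs/2 = 14.53 MHz.
40.5 MHz mod fs = 11.44 MHz.
11.44 MHz ≤ fs/2 = 14.53 MHz, appears at 11.44 MHz.
87.1 MHz mod fs = 28.98 MHz.
28.98 MHz > fs/2 = 14.53 MHz, folds to fs − 28.98 MHz = 0.08 MHz.
29.14 MHz mod fs = 0.08 MHz.
0.08 MHz ≤ fs/2 = 14.53 MHz, appears at 0.08 MHz.
103.94 MHz mod fs = 16.76 MHz.
16.76 MHz > fs/2 = 14.53 MHz, folds to fs − 16.76 MHz = 12.3 MHz.
12.78 MHz ≤ fs/2 = 14.53 MHz, passes unchanged.
Distinct values: {0.08 MHz, 11.44 MHz, 12.3 MHz, 12.78 MHz}.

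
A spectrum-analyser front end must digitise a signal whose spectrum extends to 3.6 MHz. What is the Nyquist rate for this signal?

7.2 MHz

Nyquist rate = 2 × 3.6 MHz = 7.2 MHz.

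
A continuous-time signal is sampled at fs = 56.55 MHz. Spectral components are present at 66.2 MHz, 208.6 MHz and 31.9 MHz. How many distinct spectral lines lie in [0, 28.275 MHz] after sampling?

fs/2 = 28.275 MHz.
66.2 MHz mod fs = 9.65 MHz.
9.65 MHz ≤ fs/2 = 28.275 MHz, appears at 9.65 MHz.
208.6 MHz mod fs = 38.95 MHz.
38.95 MHz > fs/2 = 28.275 MHz, folds to fs − 38.95 MHz = 17.6 MHz.
31.9 MHz > fs/2 = 28.275 MHz, folds to fs − 31.9 MHz = 24.65 MHz.
Distinct values: {9.65 MHz, 17.6 MHz, 24.65 MHz} → 3.

3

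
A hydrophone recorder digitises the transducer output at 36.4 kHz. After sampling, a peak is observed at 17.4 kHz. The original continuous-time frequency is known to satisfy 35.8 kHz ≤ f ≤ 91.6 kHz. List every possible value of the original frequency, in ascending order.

53.8 kHz, 55.4 kHz, 90.2 kHz

Frequencies that alias to 17.4 kHz are k·fs ± 17.4 kHz for integer k ≥ 0.
k=0: 17.4 kHz.
k=1: 19 kHz, 53.8 kHz.
k=2: 55.4 kHz, 90.2 kHz.
k=3: 91.8 kHz, 126.6 kHz.
Within [35.8 kHz, 91.6 kHz]: 53.8 kHz, 55.4 kHz, 90.2 kHz.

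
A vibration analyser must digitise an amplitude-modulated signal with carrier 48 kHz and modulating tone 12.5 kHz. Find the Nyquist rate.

121 kHz

AM sidebands sit at fc ± fm = 35.5 kHz and 60.5 kHz.
Highest-frequency component: 60.5 kHz.
Nyquist rate = 2 × 60.5 kHz = 121 kHz.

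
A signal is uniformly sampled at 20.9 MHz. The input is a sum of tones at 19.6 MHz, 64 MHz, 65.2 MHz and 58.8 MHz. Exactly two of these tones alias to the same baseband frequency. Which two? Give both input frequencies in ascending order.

fs/2 = 10.45 MHz.
19.6 MHz > fs/2 = 10.45 MHz, folds to fs − 19.6 MHz = 1.3 MHz.
64 MHz mod fs = 1.3 MHz.
1.3 MHz ≤ fs/2 = 10.45 MHz, appears at 1.3 MHz.
65.2 MHz mod fs = 2.5 MHz.
2.5 MHz ≤ fs/2 = 10.45 MHz, appears at 2.5 MHz.
58.8 MHz mod fs = 17 MHz.
17 MHz > fs/2 = 10.45 MHz, folds to fs − 17 MHz = 3.9 MHz.
19.6 MHz and 64 MHz both map to 1.3 MHz.

19.6 MHz, 64 MHz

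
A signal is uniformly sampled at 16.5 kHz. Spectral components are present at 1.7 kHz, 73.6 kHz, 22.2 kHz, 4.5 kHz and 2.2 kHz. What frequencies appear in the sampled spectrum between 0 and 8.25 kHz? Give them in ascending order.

1.7 kHz, 2.2 kHz, 4.5 kHz, 5.7 kHz, 7.6 kHz

fs/2 = 8.25 kHz.
1.7 kHz ≤ fs/2 = 8.25 kHz, passes unchanged.
73.6 kHz mod fs = 7.6 kHz.
7.6 kHz ≤ fs/2 = 8.25 kHz, appears at 7.6 kHz.
22.2 kHz mod fs = 5.7 kHz.
5.7 kHz ≤ fs/2 = 8.25 kHz, appears at 5.7 kHz.
4.5 kHz ≤ fs/2 = 8.25 kHz, passes unchanged.
2.2 kHz ≤ fs/2 = 8.25 kHz, passes unchanged.
Distinct values: {1.7 kHz, 2.2 kHz, 4.5 kHz, 5.7 kHz, 7.6 kHz}.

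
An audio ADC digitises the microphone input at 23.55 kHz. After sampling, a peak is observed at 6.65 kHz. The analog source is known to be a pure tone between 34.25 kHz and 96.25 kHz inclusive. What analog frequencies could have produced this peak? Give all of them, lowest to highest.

40.45 kHz, 53.75 kHz, 64 kHz, 77.3 kHz, 87.55 kHz

Frequencies that alias to 6.65 kHz are k·fs ± 6.65 kHz for integer k ≥ 0.
k=0: 6.65 kHz.
k=1: 16.9 kHz, 30.2 kHz.
k=2: 40.45 kHz, 53.75 kHz.
k=3: 64 kHz, 77.3 kHz.
k=4: 87.55 kHz, 100.85 kHz.
k=5: 111.1 kHz, 124.4 kHz.
Within [34.25 kHz, 96.25 kHz]: 40.45 kHz, 53.75 kHz, 64 kHz, 77.3 kHz, 87.55 kHz.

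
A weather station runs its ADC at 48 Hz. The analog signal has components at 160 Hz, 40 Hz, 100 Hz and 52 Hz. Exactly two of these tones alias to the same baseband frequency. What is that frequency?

4 Hz

fs/2 = 24 Hz.
160 Hz mod fs = 16 Hz.
16 Hz ≤ fs/2 = 24 Hz, appears at 16 Hz.
40 Hz > fs/2 = 24 Hz, folds to fs − 40 Hz = 8 Hz.
100 Hz mod fs = 4 Hz.
4 Hz ≤ fs/2 = 24 Hz, appears at 4 Hz.
52 Hz mod fs = 4 Hz.
4 Hz ≤ fs/2 = 24 Hz, appears at 4 Hz.
52 Hz and 100 Hz both map to 4 Hz.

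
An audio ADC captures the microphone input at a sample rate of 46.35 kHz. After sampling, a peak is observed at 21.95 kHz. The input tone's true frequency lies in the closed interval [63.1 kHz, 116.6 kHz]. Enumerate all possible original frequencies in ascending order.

Frequencies that alias to 21.95 kHz are k·fs ± 21.95 kHz for integer k ≥ 0.
k=0: 21.95 kHz.
k=1: 24.4 kHz, 68.3 kHz.
k=2: 70.75 kHz, 114.65 kHz.
k=3: 117.1 kHz, 161 kHz.
Within [63.1 kHz, 116.6 kHz]: 68.3 kHz, 70.75 kHz, 114.65 kHz.

68.3 kHz, 70.75 kHz, 114.65 kHz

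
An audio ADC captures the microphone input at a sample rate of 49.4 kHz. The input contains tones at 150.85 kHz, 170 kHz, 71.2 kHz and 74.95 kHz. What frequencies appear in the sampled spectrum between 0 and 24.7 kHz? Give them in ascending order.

fs/2 = 24.7 kHz.
150.85 kHz mod fs = 2.65 kHz.
2.65 kHz ≤ fs/2 = 24.7 kHz, appears at 2.65 kHz.
170 kHz mod fs = 21.8 kHz.
21.8 kHz ≤ fs/2 = 24.7 kHz, appears at 21.8 kHz.
71.2 kHz mod fs = 21.8 kHz.
21.8 kHz ≤ fs/2 = 24.7 kHz, appears at 21.8 kHz.
74.95 kHz mod fs = 25.55 kHz.
25.55 kHz > fs/2 = 24.7 kHz, folds to fs − 25.55 kHz = 23.85 kHz.
Distinct values: {2.65 kHz, 21.8 kHz, 23.85 kHz}.

2.65 kHz, 21.8 kHz, 23.85 kHz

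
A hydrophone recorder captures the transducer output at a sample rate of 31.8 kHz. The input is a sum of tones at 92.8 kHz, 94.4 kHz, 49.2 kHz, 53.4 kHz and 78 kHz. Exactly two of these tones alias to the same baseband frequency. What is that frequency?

fs/2 = 15.9 kHz.
92.8 kHz mod fs = 29.2 kHz.
29.2 kHz > fs/2 = 15.9 kHz, folds to fs − 29.2 kHz = 2.6 kHz.
94.4 kHz mod fs = 30.8 kHz.
30.8 kHz > fs/2 = 15.9 kHz, folds to fs − 30.8 kHz = 1 kHz.
49.2 kHz mod fs = 17.4 kHz.
17.4 kHz > fs/2 = 15.9 kHz, folds to fs − 17.4 kHz = 14.4 kHz.
53.4 kHz mod fs = 21.6 kHz.
21.6 kHz > fs/2 = 15.9 kHz, folds to fs − 21.6 kHz = 10.2 kHz.
78 kHz mod fs = 14.4 kHz.
14.4 kHz ≤ fs/2 = 15.9 kHz, appears at 14.4 kHz.
49.2 kHz and 78 kHz both map to 14.4 kHz.

14.4 kHz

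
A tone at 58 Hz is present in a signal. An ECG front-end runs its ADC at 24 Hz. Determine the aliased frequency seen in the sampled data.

58 Hz mod fs = 10 Hz.
10 Hz ≤ fs/2 = 12 Hz, appears at 10 Hz.

10 Hz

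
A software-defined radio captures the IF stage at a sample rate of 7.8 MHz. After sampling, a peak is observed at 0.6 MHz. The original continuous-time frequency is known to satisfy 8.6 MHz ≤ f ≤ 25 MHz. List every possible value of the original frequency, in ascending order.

15 MHz, 16.2 MHz, 22.8 MHz, 24 MHz

Frequencies that alias to 0.6 MHz are k·fs ± 0.6 MHz for integer k ≥ 0.
k=0: 0.6 MHz.
k=1: 7.2 MHz, 8.4 MHz.
k=2: 15 MHz, 16.2 MHz.
k=3: 22.8 MHz, 24 MHz.
k=4: 30.6 MHz, 31.8 MHz.
Within [8.6 MHz, 25 MHz]: 15 MHz, 16.2 MHz, 22.8 MHz, 24 MHz.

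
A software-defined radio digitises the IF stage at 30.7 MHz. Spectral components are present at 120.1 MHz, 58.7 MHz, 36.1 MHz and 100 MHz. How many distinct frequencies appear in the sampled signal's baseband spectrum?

fs/2 = 15.35 MHz.
120.1 MHz mod fs = 28 MHz.
28 MHz > fs/2 = 15.35 MHz, folds to fs − 28 MHz = 2.7 MHz.
58.7 MHz mod fs = 28 MHz.
28 MHz > fs/2 = 15.35 MHz, folds to fs − 28 MHz = 2.7 MHz.
36.1 MHz mod fs = 5.4 MHz.
5.4 MHz ≤ fs/2 = 15.35 MHz, appears at 5.4 MHz.
100 MHz mod fs = 7.9 MHz.
7.9 MHz ≤ fs/2 = 15.35 MHz, appears at 7.9 MHz.
Distinct values: {2.7 MHz, 5.4 MHz, 7.9 MHz} → 3.

3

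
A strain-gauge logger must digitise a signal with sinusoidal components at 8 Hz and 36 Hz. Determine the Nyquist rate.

Highest-frequency component: 36 Hz.
Nyquist rate = 2 × 36 Hz = 72 Hz.

72 Hz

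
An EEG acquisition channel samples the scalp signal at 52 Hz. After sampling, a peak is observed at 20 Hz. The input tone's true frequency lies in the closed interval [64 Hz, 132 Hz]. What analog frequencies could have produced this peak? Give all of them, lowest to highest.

72 Hz, 84 Hz, 124 Hz

Frequencies that alias to 20 Hz are k·fs ± 20 Hz for integer k ≥ 0.
k=0: 20 Hz.
k=1: 32 Hz, 72 Hz.
k=2: 84 Hz, 124 Hz.
k=3: 136 Hz, 176 Hz.
Within [64 Hz, 132 Hz]: 72 Hz, 84 Hz, 124 Hz.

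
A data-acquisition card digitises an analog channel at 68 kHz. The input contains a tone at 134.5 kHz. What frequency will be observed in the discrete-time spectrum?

1.5 kHz

134.5 kHz mod fs = 66.5 kHz.
66.5 kHz > fs/2 = 34 kHz, folds to fs − 66.5 kHz = 1.5 kHz.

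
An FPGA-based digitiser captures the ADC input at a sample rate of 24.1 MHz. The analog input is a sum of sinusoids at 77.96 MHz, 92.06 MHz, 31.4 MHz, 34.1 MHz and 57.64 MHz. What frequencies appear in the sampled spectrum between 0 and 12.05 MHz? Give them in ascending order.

4.34 MHz, 5.66 MHz, 7.3 MHz, 9.44 MHz, 10 MHz

fs/2 = 12.05 MHz.
77.96 MHz mod fs = 5.66 MHz.
5.66 MHz ≤ fs/2 = 12.05 MHz, appears at 5.66 MHz.
92.06 MHz mod fs = 19.76 MHz.
19.76 MHz > fs/2 = 12.05 MHz, folds to fs − 19.76 MHz = 4.34 MHz.
31.4 MHz mod fs = 7.3 MHz.
7.3 MHz ≤ fs/2 = 12.05 MHz, appears at 7.3 MHz.
34.1 MHz mod fs = 10 MHz.
10 MHz ≤ fs/2 = 12.05 MHz, appears at 10 MHz.
57.64 MHz mod fs = 9.44 MHz.
9.44 MHz ≤ fs/2 = 12.05 MHz, appears at 9.44 MHz.
Distinct values: {4.34 MHz, 5.66 MHz, 7.3 MHz, 9.44 MHz, 10 MHz}.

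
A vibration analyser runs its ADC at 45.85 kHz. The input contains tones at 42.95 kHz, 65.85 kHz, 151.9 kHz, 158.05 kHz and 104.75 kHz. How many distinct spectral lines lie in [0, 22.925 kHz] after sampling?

5

fs/2 = 22.925 kHz.
42.95 kHz > fs/2 = 22.925 kHz, folds to fs − 42.95 kHz = 2.9 kHz.
65.85 kHz mod fs = 20 kHz.
20 kHz ≤ fs/2 = 22.925 kHz, appears at 20 kHz.
151.9 kHz mod fs = 14.35 kHz.
14.35 kHz ≤ fs/2 = 22.925 kHz, appears at 14.35 kHz.
158.05 kHz mod fs = 20.5 kHz.
20.5 kHz ≤ fs/2 = 22.925 kHz, appears at 20.5 kHz.
104.75 kHz mod fs = 13.05 kHz.
13.05 kHz ≤ fs/2 = 22.925 kHz, appears at 13.05 kHz.
Distinct values: {2.9 kHz, 13.05 kHz, 14.35 kHz, 20 kHz, 20.5 kHz} → 5.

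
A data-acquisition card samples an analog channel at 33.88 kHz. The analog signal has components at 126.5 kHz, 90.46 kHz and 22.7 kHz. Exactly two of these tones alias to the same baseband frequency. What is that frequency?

fs/2 = 16.94 kHz.
126.5 kHz mod fs = 24.86 kHz.
24.86 kHz > fs/2 = 16.94 kHz, folds to fs − 24.86 kHz = 9.02 kHz.
90.46 kHz mod fs = 22.7 kHz.
22.7 kHz > fs/2 = 16.94 kHz, folds to fs − 22.7 kHz = 11.18 kHz.
22.7 kHz > fs/2 = 16.94 kHz, folds to fs − 22.7 kHz = 11.18 kHz.
22.7 kHz and 90.46 kHz both map to 11.18 kHz.

11.18 kHz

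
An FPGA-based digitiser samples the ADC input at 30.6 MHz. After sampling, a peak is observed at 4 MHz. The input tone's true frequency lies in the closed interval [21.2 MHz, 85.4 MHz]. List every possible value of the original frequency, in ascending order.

Frequencies that alias to 4 MHz are k·fs ± 4 MHz for integer k ≥ 0.
k=0: 4 MHz.
k=1: 26.6 MHz, 34.6 MHz.
k=2: 57.2 MHz, 65.2 MHz.
k=3: 87.8 MHz, 95.8 MHz.
Within [21.2 MHz, 85.4 MHz]: 26.6 MHz, 34.6 MHz, 57.2 MHz, 65.2 MHz.

26.6 MHz, 34.6 MHz, 57.2 MHz, 65.2 MHz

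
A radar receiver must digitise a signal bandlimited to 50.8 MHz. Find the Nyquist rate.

Nyquist rate = 2 × 50.8 MHz = 101.6 MHz.

101.6 MHz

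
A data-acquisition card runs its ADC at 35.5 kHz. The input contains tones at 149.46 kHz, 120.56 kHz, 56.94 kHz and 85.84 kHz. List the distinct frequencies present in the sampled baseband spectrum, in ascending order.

fs/2 = 17.75 kHz.
149.46 kHz mod fs = 7.46 kHz.
7.46 kHz ≤ fs/2 = 17.75 kHz, appears at 7.46 kHz.
120.56 kHz mod fs = 14.06 kHz.
14.06 kHz ≤ fs/2 = 17.75 kHz, appears at 14.06 kHz.
56.94 kHz mod fs = 21.44 kHz.
21.44 kHz > fs/2 = 17.75 kHz, folds to fs − 21.44 kHz = 14.06 kHz.
85.84 kHz mod fs = 14.84 kHz.
14.84 kHz ≤ fs/2 = 17.75 kHz, appears at 14.84 kHz.
Distinct values: {7.46 kHz, 14.06 kHz, 14.84 kHz}.

7.46 kHz, 14.06 kHz, 14.84 kHz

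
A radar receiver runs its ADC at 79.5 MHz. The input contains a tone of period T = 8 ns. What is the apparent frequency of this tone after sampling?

T = 8 ns → f = 1/T = 125 MHz.
125 MHz mod fs = 45.5 MHz.
45.5 MHz > fs/2 = 39.75 MHz, folds to fs − 45.5 MHz = 34 MHz.

34 MHz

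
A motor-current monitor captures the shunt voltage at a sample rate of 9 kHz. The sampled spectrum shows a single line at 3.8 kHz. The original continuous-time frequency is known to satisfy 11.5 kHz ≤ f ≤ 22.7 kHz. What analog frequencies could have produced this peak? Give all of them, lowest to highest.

Frequencies that alias to 3.8 kHz are k·fs ± 3.8 kHz for integer k ≥ 0.
k=0: 3.8 kHz.
k=1: 5.2 kHz, 12.8 kHz.
k=2: 14.2 kHz, 21.8 kHz.
k=3: 23.2 kHz, 30.8 kHz.
Within [11.5 kHz, 22.7 kHz]: 12.8 kHz, 14.2 kHz, 21.8 kHz.

12.8 kHz, 14.2 kHz, 21.8 kHz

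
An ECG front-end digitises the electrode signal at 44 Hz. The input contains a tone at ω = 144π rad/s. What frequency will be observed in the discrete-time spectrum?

16 Hz

ω = 144π rad/s → f = ω/(2π) = 72 Hz.
72 Hz mod fs = 28 Hz.
28 Hz > fs/2 = 22 Hz, folds to fs − 28 Hz = 16 Hz.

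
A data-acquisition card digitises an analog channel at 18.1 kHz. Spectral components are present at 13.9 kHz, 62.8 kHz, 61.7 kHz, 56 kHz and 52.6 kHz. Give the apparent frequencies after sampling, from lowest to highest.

1.7 kHz, 4.2 kHz, 7.4 kHz, 8.5 kHz

fs/2 = 9.05 kHz.
13.9 kHz > fs/2 = 9.05 kHz, folds to fs − 13.9 kHz = 4.2 kHz.
62.8 kHz mod fs = 8.5 kHz.
8.5 kHz ≤ fs/2 = 9.05 kHz, appears at 8.5 kHz.
61.7 kHz mod fs = 7.4 kHz.
7.4 kHz ≤ fs/2 = 9.05 kHz, appears at 7.4 kHz.
56 kHz mod fs = 1.7 kHz.
1.7 kHz ≤ fs/2 = 9.05 kHz, appears at 1.7 kHz.
52.6 kHz mod fs = 16.4 kHz.
16.4 kHz > fs/2 = 9.05 kHz, folds to fs − 16.4 kHz = 1.7 kHz.
Distinct values: {1.7 kHz, 4.2 kHz, 7.4 kHz, 8.5 kHz}.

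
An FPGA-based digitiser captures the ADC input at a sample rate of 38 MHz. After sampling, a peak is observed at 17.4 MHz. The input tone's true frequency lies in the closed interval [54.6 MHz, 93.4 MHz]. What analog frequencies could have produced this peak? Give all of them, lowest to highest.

Frequencies that alias to 17.4 MHz are k·fs ± 17.4 MHz for integer k ≥ 0.
k=0: 17.4 MHz.
k=1: 20.6 MHz, 55.4 MHz.
k=2: 58.6 MHz, 93.4 MHz.
k=3: 96.6 MHz, 131.4 MHz.
Within [54.6 MHz, 93.4 MHz]: 55.4 MHz, 58.6 MHz, 93.4 MHz.

55.4 MHz, 58.6 MHz, 93.4 MHz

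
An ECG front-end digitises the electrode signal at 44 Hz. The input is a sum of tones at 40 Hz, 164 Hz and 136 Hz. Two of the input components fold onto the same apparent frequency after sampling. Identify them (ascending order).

40 Hz, 136 Hz

fs/2 = 22 Hz.
40 Hz > fs/2 = 22 Hz, folds to fs − 40 Hz = 4 Hz.
164 Hz mod fs = 32 Hz.
32 Hz > fs/2 = 22 Hz, folds to fs − 32 Hz = 12 Hz.
136 Hz mod fs = 4 Hz.
4 Hz ≤ fs/2 = 22 Hz, appears at 4 Hz.
40 Hz and 136 Hz both map to 4 Hz.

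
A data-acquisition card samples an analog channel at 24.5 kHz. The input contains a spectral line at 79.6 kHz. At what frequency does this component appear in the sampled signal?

79.6 kHz mod fs = 6.1 kHz.
6.1 kHz ≤ fs/2 = 12.25 kHz, appears at 6.1 kHz.

6.1 kHz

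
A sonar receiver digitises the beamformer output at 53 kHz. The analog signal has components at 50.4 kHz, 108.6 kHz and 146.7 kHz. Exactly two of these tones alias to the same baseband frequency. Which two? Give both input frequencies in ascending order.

fs/2 = 26.5 kHz.
50.4 kHz > fs/2 = 26.5 kHz, folds to fs − 50.4 kHz = 2.6 kHz.
108.6 kHz mod fs = 2.6 kHz.
2.6 kHz ≤ fs/2 = 26.5 kHz, appears at 2.6 kHz.
146.7 kHz mod fs = 40.7 kHz.
40.7 kHz > fs/2 = 26.5 kHz, folds to fs − 40.7 kHz = 12.3 kHz.
50.4 kHz and 108.6 kHz both map to 2.6 kHz.

50.4 kHz, 108.6 kHz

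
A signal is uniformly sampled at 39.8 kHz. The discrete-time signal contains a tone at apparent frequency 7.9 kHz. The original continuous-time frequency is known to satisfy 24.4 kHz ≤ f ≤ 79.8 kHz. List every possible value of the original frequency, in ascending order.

31.9 kHz, 47.7 kHz, 71.7 kHz

Frequencies that alias to 7.9 kHz are k·fs ± 7.9 kHz for integer k ≥ 0.
k=0: 7.9 kHz.
k=1: 31.9 kHz, 47.7 kHz.
k=2: 71.7 kHz, 87.5 kHz.
k=3: 111.5 kHz, 127.3 kHz.
Within [24.4 kHz, 79.8 kHz]: 31.9 kHz, 47.7 kHz, 71.7 kHz.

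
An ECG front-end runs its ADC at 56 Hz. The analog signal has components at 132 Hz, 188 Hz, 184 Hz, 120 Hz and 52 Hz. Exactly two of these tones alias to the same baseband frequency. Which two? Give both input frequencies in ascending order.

132 Hz, 188 Hz

fs/2 = 28 Hz.
132 Hz mod fs = 20 Hz.
20 Hz ≤ fs/2 = 28 Hz, appears at 20 Hz.
188 Hz mod fs = 20 Hz.
20 Hz ≤ fs/2 = 28 Hz, appears at 20 Hz.
184 Hz mod fs = 16 Hz.
16 Hz ≤ fs/2 = 28 Hz, appears at 16 Hz.
120 Hz mod fs = 8 Hz.
8 Hz ≤ fs/2 = 28 Hz, appears at 8 Hz.
52 Hz > fs/2 = 28 Hz, folds to fs − 52 Hz = 4 Hz.
132 Hz and 188 Hz both map to 20 Hz.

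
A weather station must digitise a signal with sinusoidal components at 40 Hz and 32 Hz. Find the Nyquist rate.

80 Hz

Highest-frequency component: 40 Hz.
Nyquist rate = 2 × 40 Hz = 80 Hz.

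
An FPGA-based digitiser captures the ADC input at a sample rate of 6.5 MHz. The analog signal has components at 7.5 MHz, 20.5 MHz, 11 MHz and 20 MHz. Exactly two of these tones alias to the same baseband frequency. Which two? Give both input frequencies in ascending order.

7.5 MHz, 20.5 MHz

fs/2 = 3.25 MHz.
7.5 MHz mod fs = 1 MHz.
1 MHz ≤ fs/2 = 3.25 MHz, appears at 1 MHz.
20.5 MHz mod fs = 1 MHz.
1 MHz ≤ fs/2 = 3.25 MHz, appears at 1 MHz.
11 MHz mod fs = 4.5 MHz.
4.5 MHz > fs/2 = 3.25 MHz, folds to fs − 4.5 MHz = 2 MHz.
20 MHz mod fs = 0.5 MHz.
0.5 MHz ≤ fs/2 = 3.25 MHz, appears at 0.5 MHz.
7.5 MHz and 20.5 MHz both map to 1 MHz.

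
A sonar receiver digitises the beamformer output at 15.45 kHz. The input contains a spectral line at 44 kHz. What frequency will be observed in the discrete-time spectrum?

2.35 kHz

44 kHz mod fs = 13.1 kHz.
13.1 kHz > fs/2 = 7.725 kHz, folds to fs − 13.1 kHz = 2.35 kHz.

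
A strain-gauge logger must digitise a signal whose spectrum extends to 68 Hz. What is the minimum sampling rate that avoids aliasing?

Nyquist rate = 2 × 68 Hz = 136 Hz.

136 Hz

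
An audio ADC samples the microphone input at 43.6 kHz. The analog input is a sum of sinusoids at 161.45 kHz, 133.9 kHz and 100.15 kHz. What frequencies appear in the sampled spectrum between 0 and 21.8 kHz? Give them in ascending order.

fs/2 = 21.8 kHz.
161.45 kHz mod fs = 30.65 kHz.
30.65 kHz > fs/2 = 21.8 kHz, folds to fs − 30.65 kHz = 12.95 kHz.
133.9 kHz mod fs = 3.1 kHz.
3.1 kHz ≤ fs/2 = 21.8 kHz, appears at 3.1 kHz.
100.15 kHz mod fs = 12.95 kHz.
12.95 kHz ≤ fs/2 = 21.8 kHz, appears at 12.95 kHz.
Distinct values: {3.1 kHz, 12.95 kHz}.

3.1 kHz, 12.95 kHz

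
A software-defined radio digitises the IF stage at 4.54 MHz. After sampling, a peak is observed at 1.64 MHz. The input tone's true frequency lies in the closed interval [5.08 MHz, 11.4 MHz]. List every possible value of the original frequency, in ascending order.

Frequencies that alias to 1.64 MHz are k·fs ± 1.64 MHz for integer k ≥ 0.
k=0: 1.64 MHz.
k=1: 2.9 MHz, 6.18 MHz.
k=2: 7.44 MHz, 10.72 MHz.
k=3: 11.98 MHz, 15.26 MHz.
Within [5.08 MHz, 11.4 MHz]: 6.18 MHz, 7.44 MHz, 10.72 MHz.

6.18 MHz, 7.44 MHz, 10.72 MHz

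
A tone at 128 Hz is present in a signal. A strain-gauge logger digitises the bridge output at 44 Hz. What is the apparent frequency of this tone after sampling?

4 Hz

128 Hz mod fs = 40 Hz.
40 Hz > fs/2 = 22 Hz, folds to fs − 40 Hz = 4 Hz.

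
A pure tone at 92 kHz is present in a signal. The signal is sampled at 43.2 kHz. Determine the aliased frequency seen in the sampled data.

5.6 kHz

92 kHz mod fs = 5.6 kHz.
5.6 kHz ≤ fs/2 = 21.6 kHz, appears at 5.6 kHz.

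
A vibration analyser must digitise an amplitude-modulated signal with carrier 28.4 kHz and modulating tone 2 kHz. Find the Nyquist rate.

AM sidebands sit at fc ± fm = 26.4 kHz and 30.4 kHz.
Highest-frequency component: 30.4 kHz.
Nyquist rate = 2 × 30.4 kHz = 60.8 kHz.

60.8 kHz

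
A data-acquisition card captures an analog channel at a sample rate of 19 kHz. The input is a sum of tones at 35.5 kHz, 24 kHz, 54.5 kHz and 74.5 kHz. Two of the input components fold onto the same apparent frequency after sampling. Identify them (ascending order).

35.5 kHz, 54.5 kHz

fs/2 = 9.5 kHz.
35.5 kHz mod fs = 16.5 kHz.
16.5 kHz > fs/2 = 9.5 kHz, folds to fs − 16.5 kHz = 2.5 kHz.
24 kHz mod fs = 5 kHz.
5 kHz ≤ fs/2 = 9.5 kHz, appears at 5 kHz.
54.5 kHz mod fs = 16.5 kHz.
16.5 kHz > fs/2 = 9.5 kHz, folds to fs − 16.5 kHz = 2.5 kHz.
74.5 kHz mod fs = 17.5 kHz.
17.5 kHz > fs/2 = 9.5 kHz, folds to fs − 17.5 kHz = 1.5 kHz.
35.5 kHz and 54.5 kHz both map to 2.5 kHz.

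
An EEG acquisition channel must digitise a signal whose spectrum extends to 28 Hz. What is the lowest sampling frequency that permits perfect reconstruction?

56 Hz

Nyquist rate = 2 × 28 Hz = 56 Hz.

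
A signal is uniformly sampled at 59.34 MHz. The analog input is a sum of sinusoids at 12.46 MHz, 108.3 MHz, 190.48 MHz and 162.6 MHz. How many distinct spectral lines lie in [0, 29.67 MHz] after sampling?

3

fs/2 = 29.67 MHz.
12.46 MHz ≤ fs/2 = 29.67 MHz, passes unchanged.
108.3 MHz mod fs = 48.96 MHz.
48.96 MHz > fs/2 = 29.67 MHz, folds to fs − 48.96 MHz = 10.38 MHz.
190.48 MHz mod fs = 12.46 MHz.
12.46 MHz ≤ fs/2 = 29.67 MHz, appears at 12.46 MHz.
162.6 MHz mod fs = 43.92 MHz.
43.92 MHz > fs/2 = 29.67 MHz, folds to fs − 43.92 MHz = 15.42 MHz.
Distinct values: {10.38 MHz, 12.46 MHz, 15.42 MHz} → 3.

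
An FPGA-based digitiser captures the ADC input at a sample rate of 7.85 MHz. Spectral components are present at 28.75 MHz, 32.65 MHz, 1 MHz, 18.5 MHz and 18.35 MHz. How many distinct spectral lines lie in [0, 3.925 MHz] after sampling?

fs/2 = 3.925 MHz.
28.75 MHz mod fs = 5.2 MHz.
5.2 MHz > fs/2 = 3.925 MHz, folds to fs − 5.2 MHz = 2.65 MHz.
32.65 MHz mod fs = 1.25 MHz.
1.25 MHz ≤ fs/2 = 3.925 MHz, appears at 1.25 MHz.
1 MHz ≤ fs/2 = 3.925 MHz, passes unchanged.
18.5 MHz mod fs = 2.8 MHz.
2.8 MHz ≤ fs/2 = 3.925 MHz, appears at 2.8 MHz.
18.35 MHz mod fs = 2.65 MHz.
2.65 MHz ≤ fs/2 = 3.925 MHz, appears at 2.65 MHz.
Distinct values: {1 MHz, 1.25 MHz, 2.65 MHz, 2.8 MHz} → 4.

4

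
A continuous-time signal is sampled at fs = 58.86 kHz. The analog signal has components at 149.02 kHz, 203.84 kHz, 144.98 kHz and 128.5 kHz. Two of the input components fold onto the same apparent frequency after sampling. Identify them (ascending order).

144.98 kHz, 203.84 kHz

fs/2 = 29.43 kHz.
149.02 kHz mod fs = 31.3 kHz.
31.3 kHz > fs/2 = 29.43 kHz, folds to fs − 31.3 kHz = 27.56 kHz.
203.84 kHz mod fs = 27.26 kHz.
27.26 kHz ≤ fs/2 = 29.43 kHz, appears at 27.26 kHz.
144.98 kHz mod fs = 27.26 kHz.
27.26 kHz ≤ fs/2 = 29.43 kHz, appears at 27.26 kHz.
128.5 kHz mod fs = 10.78 kHz.
10.78 kHz ≤ fs/2 = 29.43 kHz, appears at 10.78 kHz.
144.98 kHz and 203.84 kHz both map to 27.26 kHz.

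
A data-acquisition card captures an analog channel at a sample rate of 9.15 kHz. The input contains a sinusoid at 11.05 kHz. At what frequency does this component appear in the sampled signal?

1.9 kHz

11.05 kHz mod fs = 1.9 kHz.
1.9 kHz ≤ fs/2 = 4.575 kHz, appears at 1.9 kHz.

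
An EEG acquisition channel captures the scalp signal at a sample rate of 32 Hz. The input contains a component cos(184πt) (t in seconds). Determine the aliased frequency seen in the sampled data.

4 Hz

ω = 184π rad/s → f = ω/(2π) = 92 Hz.
92 Hz mod fs = 28 Hz.
28 Hz > fs/2 = 16 Hz, folds to fs − 28 Hz = 4 Hz.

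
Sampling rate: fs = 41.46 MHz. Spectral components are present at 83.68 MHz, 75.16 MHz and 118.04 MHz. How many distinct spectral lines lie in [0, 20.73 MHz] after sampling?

3

fs/2 = 20.73 MHz.
83.68 MHz mod fs = 0.76 MHz.
0.76 MHz ≤ fs/2 = 20.73 MHz, appears at 0.76 MHz.
75.16 MHz mod fs = 33.7 MHz.
33.7 MHz > fs/2 = 20.73 MHz, folds to fs − 33.7 MHz = 7.76 MHz.
118.04 MHz mod fs = 35.12 MHz.
35.12 MHz > fs/2 = 20.73 MHz, folds to fs − 35.12 MHz = 6.34 MHz.
Distinct values: {0.76 MHz, 6.34 MHz, 7.76 MHz} → 3.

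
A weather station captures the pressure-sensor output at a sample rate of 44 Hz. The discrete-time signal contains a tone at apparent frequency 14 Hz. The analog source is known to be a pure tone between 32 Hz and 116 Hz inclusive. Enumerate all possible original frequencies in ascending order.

58 Hz, 74 Hz, 102 Hz

Frequencies that alias to 14 Hz are k·fs ± 14 Hz for integer k ≥ 0.
k=0: 14 Hz.
k=1: 30 Hz, 58 Hz.
k=2: 74 Hz, 102 Hz.
k=3: 118 Hz, 146 Hz.
Within [32 Hz, 116 Hz]: 58 Hz, 74 Hz, 102 Hz.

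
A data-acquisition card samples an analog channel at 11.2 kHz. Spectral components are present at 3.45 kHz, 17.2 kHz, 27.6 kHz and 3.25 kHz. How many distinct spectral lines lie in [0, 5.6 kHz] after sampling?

fs/2 = 5.6 kHz.
3.45 kHz ≤ fs/2 = 5.6 kHz, passes unchanged.
17.2 kHz mod fs = 6 kHz.
6 kHz > fs/2 = 5.6 kHz, folds to fs − 6 kHz = 5.2 kHz.
27.6 kHz mod fs = 5.2 kHz.
5.2 kHz ≤ fs/2 = 5.6 kHz, appears at 5.2 kHz.
3.25 kHz ≤ fs/2 = 5.6 kHz, passes unchanged.
Distinct values: {3.25 kHz, 3.45 kHz, 5.2 kHz} → 3.

3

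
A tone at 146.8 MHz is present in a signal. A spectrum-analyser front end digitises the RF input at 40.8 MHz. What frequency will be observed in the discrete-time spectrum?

146.8 MHz mod fs = 24.4 MHz.
24.4 MHz > fs/2 = 20.4 MHz, folds to fs − 24.4 MHz = 16.4 MHz.

16.4 MHz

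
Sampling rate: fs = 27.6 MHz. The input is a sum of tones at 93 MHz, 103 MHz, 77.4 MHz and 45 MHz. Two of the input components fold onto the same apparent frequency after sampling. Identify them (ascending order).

fs/2 = 13.8 MHz.
93 MHz mod fs = 10.2 MHz.
10.2 MHz ≤ fs/2 = 13.8 MHz, appears at 10.2 MHz.
103 MHz mod fs = 20.2 MHz.
20.2 MHz > fs/2 = 13.8 MHz, folds to fs − 20.2 MHz = 7.4 MHz.
77.4 MHz mod fs = 22.2 MHz.
22.2 MHz > fs/2 = 13.8 MHz, folds to fs − 22.2 MHz = 5.4 MHz.
45 MHz mod fs = 17.4 MHz.
17.4 MHz > fs/2 = 13.8 MHz, folds to fs − 17.4 MHz = 10.2 MHz.
45 MHz and 93 MHz both map to 10.2 MHz.

45 MHz, 93 MHz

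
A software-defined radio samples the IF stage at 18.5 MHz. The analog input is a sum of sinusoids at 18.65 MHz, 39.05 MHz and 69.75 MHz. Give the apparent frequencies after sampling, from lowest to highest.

fs/2 = 9.25 MHz.
18.65 MHz mod fs = 0.15 MHz.
0.15 MHz ≤ fs/2 = 9.25 MHz, appears at 0.15 MHz.
39.05 MHz mod fs = 2.05 MHz.
2.05 MHz ≤ fs/2 = 9.25 MHz, appears at 2.05 MHz.
69.75 MHz mod fs = 14.25 MHz.
14.25 MHz > fs/2 = 9.25 MHz, folds to fs − 14.25 MHz = 4.25 MHz.
Distinct values: {0.15 MHz, 2.05 MHz, 4.25 MHz}.

0.15 MHz, 2.05 MHz, 4.25 MHz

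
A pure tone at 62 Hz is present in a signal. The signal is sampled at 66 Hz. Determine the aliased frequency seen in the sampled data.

62 Hz > fs/2 = 33 Hz, folds to fs − 62 Hz = 4 Hz.

4 Hz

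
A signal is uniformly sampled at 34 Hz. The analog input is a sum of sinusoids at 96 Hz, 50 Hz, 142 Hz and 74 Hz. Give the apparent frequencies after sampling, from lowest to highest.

6 Hz, 16 Hz

fs/2 = 17 Hz.
96 Hz mod fs = 28 Hz.
28 Hz > fs/2 = 17 Hz, folds to fs − 28 Hz = 6 Hz.
50 Hz mod fs = 16 Hz.
16 Hz ≤ fs/2 = 17 Hz, appears at 16 Hz.
142 Hz mod fs = 6 Hz.
6 Hz ≤ fs/2 = 17 Hz, appears at 6 Hz.
74 Hz mod fs = 6 Hz.
6 Hz ≤ fs/2 = 17 Hz, appears at 6 Hz.
Distinct values: {6 Hz, 16 Hz}.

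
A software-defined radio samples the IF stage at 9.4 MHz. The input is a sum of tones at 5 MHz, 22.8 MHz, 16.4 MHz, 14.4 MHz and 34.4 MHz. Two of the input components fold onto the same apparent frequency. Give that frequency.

fs/2 = 4.7 MHz.
5 MHz > fs/2 = 4.7 MHz, folds to fs − 5 MHz = 4.4 MHz.
22.8 MHz mod fs = 4 MHz.
4 MHz ≤ fs/2 = 4.7 MHz, appears at 4 MHz.
16.4 MHz mod fs = 7 MHz.
7 MHz > fs/2 = 4.7 MHz, folds to fs − 7 MHz = 2.4 MHz.
14.4 MHz mod fs = 5 MHz.
5 MHz > fs/2 = 4.7 MHz, folds to fs − 5 MHz = 4.4 MHz.
34.4 MHz mod fs = 6.2 MHz.
6.2 MHz > fs/2 = 4.7 MHz, folds to fs − 6.2 MHz = 3.2 MHz.
5 MHz and 14.4 MHz both map to 4.4 MHz.

4.4 MHz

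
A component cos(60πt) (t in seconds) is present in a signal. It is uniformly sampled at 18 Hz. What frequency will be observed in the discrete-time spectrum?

ω = 60π rad/s → f = ω/(2π) = 30 Hz.
30 Hz mod fs = 12 Hz.
12 Hz > fs/2 = 9 Hz, folds to fs − 12 Hz = 6 Hz.

6 Hz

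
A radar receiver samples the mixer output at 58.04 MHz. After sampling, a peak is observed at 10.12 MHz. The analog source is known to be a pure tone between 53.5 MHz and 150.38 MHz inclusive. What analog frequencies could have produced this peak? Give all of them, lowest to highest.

68.16 MHz, 105.96 MHz, 126.2 MHz

Frequencies that alias to 10.12 MHz are k·fs ± 10.12 MHz for integer k ≥ 0.
k=0: 10.12 MHz.
k=1: 47.92 MHz, 68.16 MHz.
k=2: 105.96 MHz, 126.2 MHz.
k=3: 164 MHz, 184.24 MHz.
Within [53.5 MHz, 150.38 MHz]: 68.16 MHz, 105.96 MHz, 126.2 MHz.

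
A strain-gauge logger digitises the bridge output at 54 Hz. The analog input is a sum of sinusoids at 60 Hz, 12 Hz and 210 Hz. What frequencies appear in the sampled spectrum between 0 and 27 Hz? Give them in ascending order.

6 Hz, 12 Hz

fs/2 = 27 Hz.
60 Hz mod fs = 6 Hz.
6 Hz ≤ fs/2 = 27 Hz, appears at 6 Hz.
12 Hz ≤ fs/2 = 27 Hz, passes unchanged.
210 Hz mod fs = 48 Hz.
48 Hz > fs/2 = 27 Hz, folds to fs − 48 Hz = 6 Hz.
Distinct values: {6 Hz, 12 Hz}.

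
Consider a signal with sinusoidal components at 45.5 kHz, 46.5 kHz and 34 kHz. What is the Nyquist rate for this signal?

Highest-frequency component: 46.5 kHz.
Nyquist rate = 2 × 46.5 kHz = 93 kHz.

93 kHz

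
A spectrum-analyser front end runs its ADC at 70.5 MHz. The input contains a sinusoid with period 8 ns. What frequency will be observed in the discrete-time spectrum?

16 MHz

T = 8 ns → f = 1/T = 125 MHz.
125 MHz mod fs = 54.5 MHz.
54.5 MHz > fs/2 = 35.25 MHz, folds to fs − 54.5 MHz = 16 MHz.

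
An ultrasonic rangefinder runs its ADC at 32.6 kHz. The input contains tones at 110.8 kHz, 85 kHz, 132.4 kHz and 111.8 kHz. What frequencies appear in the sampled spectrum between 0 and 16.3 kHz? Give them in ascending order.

2 kHz, 12.8 kHz, 13 kHz, 14 kHz

fs/2 = 16.3 kHz.
110.8 kHz mod fs = 13 kHz.
13 kHz ≤ fs/2 = 16.3 kHz, appears at 13 kHz.
85 kHz mod fs = 19.8 kHz.
19.8 kHz > fs/2 = 16.3 kHz, folds to fs − 19.8 kHz = 12.8 kHz.
132.4 kHz mod fs = 2 kHz.
2 kHz ≤ fs/2 = 16.3 kHz, appears at 2 kHz.
111.8 kHz mod fs = 14 kHz.
14 kHz ≤ fs/2 = 16.3 kHz, appears at 14 kHz.
Distinct values: {2 kHz, 12.8 kHz, 13 kHz, 14 kHz}.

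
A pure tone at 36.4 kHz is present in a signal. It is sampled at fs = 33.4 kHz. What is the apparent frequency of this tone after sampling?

36.4 kHz mod fs = 3 kHz.
3 kHz ≤ fs/2 = 16.7 kHz, appears at 3 kHz.

3 kHz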